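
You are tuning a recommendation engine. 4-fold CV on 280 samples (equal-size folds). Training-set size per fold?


Fold size = 280/4 = 70
Training per fold = 280 - 70 = 210

210


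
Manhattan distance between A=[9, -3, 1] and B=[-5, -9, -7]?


d = |9+ 5| + |-3+ 9| + |1+ 7|
  = 14 + 6 + 8
  = 28

28


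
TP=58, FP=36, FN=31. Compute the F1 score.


Precision = 58/94 = 0.617
Recall = 58/89 = 0.6517
F1 = 2·P·R/(P+R) = 2·TP/(2·TP+FP+FN) = 116/(116+36+31) = 116/183 = 0.6339

0.6339


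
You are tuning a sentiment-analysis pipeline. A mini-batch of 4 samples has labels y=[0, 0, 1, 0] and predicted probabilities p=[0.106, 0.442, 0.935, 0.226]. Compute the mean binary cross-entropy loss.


L[0] = -ln(1-0.106) = -ln(0.894) = 0.112
L[1] = -ln(1-0.442) = -ln(0.558) = 0.5834
L[2] = -ln(0.935) = 0.0672
L[3] = -ln(1-0.226) = -ln(0.774) = 0.2562
mean = (0.112 + 0.5834 + 0.0672 + 0.2562)/4 = 0.2547

0.2547


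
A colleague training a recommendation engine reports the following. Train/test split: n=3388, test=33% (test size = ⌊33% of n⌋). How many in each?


Test = ⌊3388·33/100⌋ = 1118
Train = 3388 - 1118 = 2270

Train: 2270, Test: 1118


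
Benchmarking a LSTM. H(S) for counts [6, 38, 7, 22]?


Probabilities: [6/73, 38/73, 7/73, 22/73] ≈ [0.0822, 0.5205, 0.0959, 0.3014]
H = -((6/73)·log₂(6/73) + (38/73)·log₂(38/73) + (7/73)·log₂(7/73) + (22/73)·log₂(22/73))
  = 1.6324 bits

1.6324 bits


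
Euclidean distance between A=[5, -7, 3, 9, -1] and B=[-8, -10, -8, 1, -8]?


d = √((5+ 8)² + (-7+ 10)² + (3+ 8)² + (9-1)² + (-1+ 8)²)
  = √(169 + 9 + 121 + 64 + 49)
  = √412 = 20.2978

20.2978


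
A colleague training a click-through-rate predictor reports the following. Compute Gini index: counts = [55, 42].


Probabilities: [55/97, 42/97] ≈ [0.567, 0.433]
Σpᵢ² = (3025 + 1764)/97² = 4789/9409
Gini = 1 - Σpᵢ² = 1 - 4789/9409 = 0.491

0.491


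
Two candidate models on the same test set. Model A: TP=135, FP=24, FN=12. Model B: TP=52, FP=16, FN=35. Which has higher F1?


Model A: P=135/159=0.8491, R=135/147=0.9184, F1=2PR/(P+R)=2TP/(2TP+FP+FN)=270/306=0.8824
Model B: P=52/68=0.7647, R=52/87=0.5977, F1=2PR/(P+R)=2TP/(2TP+FP+FN)=104/155=0.671
0.8824 > 0.671 → Model A

Model A


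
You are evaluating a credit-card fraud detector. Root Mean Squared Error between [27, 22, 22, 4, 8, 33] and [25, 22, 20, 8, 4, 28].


MSE = 65/6 = 10.8333
RMSE = √(65/6) = 3.2914

3.2914


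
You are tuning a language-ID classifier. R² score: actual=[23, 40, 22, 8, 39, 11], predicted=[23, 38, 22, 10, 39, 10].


ȳ = 23.8333
SS_res = Σ(y-ŷ)² = 9
SS_tot = Σ(y-ȳ)² = 910.83
R² = 1 - SS_res/SS_tot = 1 - 0.0099 = 0.9901

0.9901


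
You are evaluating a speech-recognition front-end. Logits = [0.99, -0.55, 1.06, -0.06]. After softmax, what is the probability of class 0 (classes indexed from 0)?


Exponentials: e^0.99=2.6912, e^-0.55=0.5769, e^1.06=2.8864, e^-0.06=0.9418
Sum = 7.0963
Softmax = [0.3792, 0.0813, 0.4067, 0.1327]
p[0] = 2.6912/7.0963 = 0.3792

0.3792


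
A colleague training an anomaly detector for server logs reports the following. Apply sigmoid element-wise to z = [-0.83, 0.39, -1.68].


σ(-0.83) = 1/(1+e^0.83) = 0.3036
σ(0.39) = 1/(1+e^-0.39) = 0.5963
σ(-1.68) = 1/(1+e^1.68) = 0.1571
result = [0.3036, 0.5963, 0.1571]

[0.3036, 0.5963, 0.1571]


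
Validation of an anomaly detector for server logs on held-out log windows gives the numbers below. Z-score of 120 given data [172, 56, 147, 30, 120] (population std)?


μ = 105, σ = 53.8591
z = (120 - 105)/53.8591 = 0.2785

0.2785


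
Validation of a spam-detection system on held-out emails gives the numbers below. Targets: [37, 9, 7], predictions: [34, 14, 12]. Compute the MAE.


Absolute errors: |37-34|=3, |9-14|=5, |7-12|=5
Sum = 13
MAE = 13/3 = 13/3

13/3


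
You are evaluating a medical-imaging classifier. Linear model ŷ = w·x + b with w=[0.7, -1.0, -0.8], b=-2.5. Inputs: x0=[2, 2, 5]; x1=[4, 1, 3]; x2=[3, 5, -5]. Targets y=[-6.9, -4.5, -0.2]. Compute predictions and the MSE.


ŷ0 = (0.7)·(2) + (-1.0)·(2) + (-0.8)·(5) - 2.5 = -7.1
ŷ1 = (0.7)·(4) + (-1.0)·(1) + (-0.8)·(3) - 2.5 = -3.1
ŷ2 = (0.7)·(3) + (-1.0)·(5) + (-0.8)·(-5) - 2.5 = -1.4
errors² = [0.04, 1.96, 1.44]
MSE = 3.4400/3 = 1.1467

1.1467


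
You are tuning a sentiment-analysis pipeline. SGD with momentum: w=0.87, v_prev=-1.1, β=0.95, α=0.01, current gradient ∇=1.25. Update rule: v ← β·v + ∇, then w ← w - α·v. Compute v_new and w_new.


v_new = 0.95·-1.1 + 1.25 = -1.045 + 1.25 = 0.205
w_new = 0.87 - 0.01·0.205 = 0.87 - 0.00205 = 0.86795

v_new=0.205, w_new=0.86795


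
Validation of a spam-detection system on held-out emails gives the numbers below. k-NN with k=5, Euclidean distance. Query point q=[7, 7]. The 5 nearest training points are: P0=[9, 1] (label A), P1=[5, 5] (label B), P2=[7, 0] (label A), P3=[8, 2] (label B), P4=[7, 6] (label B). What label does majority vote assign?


d(q,P0) = 6.3246  (label A)
d(q,P1) = 2.8284  (label B)
d(q,P2) = 7.0  (label A)
d(q,P3) = 5.099  (label B)
d(q,P4) = 1.0  (label B)
Votes: A=2, B=3
Majority → B

B


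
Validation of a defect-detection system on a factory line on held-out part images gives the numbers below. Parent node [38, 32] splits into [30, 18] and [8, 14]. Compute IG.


Parent = [38, 32], H_parent = 0.9947
H_left = 0.9544 (n=48), H_right = 0.9457 (n=22)
H_children = (48/70)·0.9544 + (22/70)·0.9457 = 0.9517
IG = 0.9947 - 0.9517 = 0.043

0.043


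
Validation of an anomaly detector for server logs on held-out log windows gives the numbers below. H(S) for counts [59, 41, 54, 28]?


Probabilities: [59/182, 41/182, 54/182, 28/182] ≈ [0.3242, 0.2253, 0.2967, 0.1538]
H = -((59/182)·log₂(59/182) + (41/182)·log₂(41/182) + (54/182)·log₂(54/182) + (28/182)·log₂(28/182))
  = 1.9468 bits

1.9468 bits


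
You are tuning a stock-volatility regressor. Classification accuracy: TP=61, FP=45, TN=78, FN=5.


Accuracy = (TP+TN)/(TP+TN+FP+FN)
= (61+78)/(189)
= 139/189 = 73.54%

73.54%


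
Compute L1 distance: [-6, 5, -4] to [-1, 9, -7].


d = |-6+ 1| + |5-9| + |-4+ 7|
  = 5 + 4 + 3
  = 12

12


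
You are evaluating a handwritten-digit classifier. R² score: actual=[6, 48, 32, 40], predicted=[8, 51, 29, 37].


ȳ = 31.5
SS_res = Σ(y-ŷ)² = 31
SS_tot = Σ(y-ȳ)² = 995
R² = 1 - SS_res/SS_tot = 1 - 0.0312 = 0.9688

0.9688


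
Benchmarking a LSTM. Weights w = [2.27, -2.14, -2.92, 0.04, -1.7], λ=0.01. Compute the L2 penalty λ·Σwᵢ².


‖w‖₂² = (2.27)² + (-2.14)² + (-2.92)² + (0.04)² + (-1.7)²
     = 5.1529 + 4.5796 + 8.5264 + 0.0016 + 2.89
     = 21.1505
λ·‖w‖₂² = 0.01·21.1505 = 0.211505

0.211505


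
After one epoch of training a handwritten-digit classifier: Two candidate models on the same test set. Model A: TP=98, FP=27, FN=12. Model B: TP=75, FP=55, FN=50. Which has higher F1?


Model A: P=98/125=0.784, R=98/110=0.8909, F1=2PR/(P+R)=2TP/(2TP+FP+FN)=196/235=0.834
Model B: P=75/130=0.5769, R=75/125=0.6, F1=2PR/(P+R)=2TP/(2TP+FP+FN)=150/255=0.5882
0.834 > 0.5882 → Model A

Model A


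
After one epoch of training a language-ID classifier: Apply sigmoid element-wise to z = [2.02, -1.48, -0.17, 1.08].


σ(2.02) = 1/(1+e^-2.02) = 0.8829
σ(-1.48) = 1/(1+e^1.48) = 0.1854
σ(-0.17) = 1/(1+e^0.17) = 0.4576
σ(1.08) = 1/(1+e^-1.08) = 0.7465
result = [0.8829, 0.1854, 0.4576, 0.7465]

[0.8829, 0.1854, 0.4576, 0.7465]


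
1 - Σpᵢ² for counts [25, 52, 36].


Probabilities: [25/113, 52/113, 36/113] ≈ [0.2212, 0.4602, 0.3186]
Σpᵢ² = (625 + 2704 + 1296)/113² = 4625/12769
Gini = 1 - Σpᵢ² = 1 - 4625/12769 = 0.6378

0.6378


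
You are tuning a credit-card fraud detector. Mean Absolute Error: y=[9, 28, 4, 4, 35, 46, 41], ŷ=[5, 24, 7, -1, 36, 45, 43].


Absolute errors: |9-5|=4, |28-24|=4, |4-7|=3, |4+ 1|=5, |35-36|=1, |46-45|=1, |41-43|=2
Sum = 20
MAE = 20/7 = 20/7

20/7


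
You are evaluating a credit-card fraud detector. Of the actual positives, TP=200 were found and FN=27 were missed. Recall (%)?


Recall = TP/(TP+FN)
= 200/(200+27)
= 200/227 = 88.11%

88.11%


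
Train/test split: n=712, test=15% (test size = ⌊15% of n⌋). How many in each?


Test = ⌊712·15/100⌋ = 106
Train = 712 - 106 = 606

Train: 606, Test: 106


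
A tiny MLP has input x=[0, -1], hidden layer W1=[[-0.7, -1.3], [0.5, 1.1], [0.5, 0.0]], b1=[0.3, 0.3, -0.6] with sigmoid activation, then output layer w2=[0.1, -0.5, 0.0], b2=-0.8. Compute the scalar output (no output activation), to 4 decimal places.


z1[0] = (-0.7)·(0) + (-1.3)·(-1) + 0.3 = 1.6
z1[1] = (0.5)·(0) + (1.1)·(-1) + 0.3 = -0.8
z1[2] = (0.5)·(0) + (0.0)·(-1) - 0.6 = -0.6
h = sigmoid(z1) = [0.832, 0.31, 0.3543]
output = (0.1)·(0.832) + (-0.5)·(0.31) + (0.0)·(0.3543) - 0.8 = -0.8718

-0.8718


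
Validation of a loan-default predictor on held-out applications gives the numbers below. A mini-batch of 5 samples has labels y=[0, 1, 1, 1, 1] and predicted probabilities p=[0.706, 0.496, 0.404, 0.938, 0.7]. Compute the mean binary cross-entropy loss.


L[0] = -ln(1-0.706) = -ln(0.294) = 1.2242
L[1] = -ln(0.496) = 0.7012
L[2] = -ln(0.404) = 0.9063
L[3] = -ln(0.938) = 0.064
L[4] = -ln(0.7) = 0.3567
mean = (1.2242 + 0.7012 + 0.9063 + 0.064 + 0.3567)/5 = 0.6505

0.6505


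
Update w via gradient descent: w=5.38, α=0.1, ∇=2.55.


w_new = w - α·∇
= 5.38 - 0.1·2.55
= 5.38 - 0.255
= 5.125

5.125


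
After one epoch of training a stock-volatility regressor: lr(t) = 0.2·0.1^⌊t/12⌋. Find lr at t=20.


n_drops = ⌊20/12⌋ = 1
lr = 0.2·0.1^1 = 0.2·0.1 = 0.02

0.02


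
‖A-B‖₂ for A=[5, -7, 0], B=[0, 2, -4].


d = √((5-0)² + (-7-2)² + (0+ 4)²)
  = √(25 + 81 + 16)
  = √122 = 11.0454

11.0454


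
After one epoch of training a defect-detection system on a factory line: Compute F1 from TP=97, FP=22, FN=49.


Precision = 97/119 = 0.8151
Recall = 97/146 = 0.6644
F1 = 2·P·R/(P+R) = 2·TP/(2·TP+FP+FN) = 194/(194+22+49) = 194/265 = 0.7321

0.7321


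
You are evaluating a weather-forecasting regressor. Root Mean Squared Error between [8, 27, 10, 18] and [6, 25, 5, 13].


MSE = 58/4 = 14.5
RMSE = √(58/4) = 3.8079

3.8079


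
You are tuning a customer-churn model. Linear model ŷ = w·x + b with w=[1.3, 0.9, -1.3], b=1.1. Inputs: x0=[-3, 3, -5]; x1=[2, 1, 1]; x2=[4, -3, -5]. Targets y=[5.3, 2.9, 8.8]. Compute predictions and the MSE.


ŷ0 = (1.3)·(-3) + (0.9)·(3) + (-1.3)·(-5) + 1.1 = 6.4
ŷ1 = (1.3)·(2) + (0.9)·(1) + (-1.3)·(1) + 1.1 = 3.3
ŷ2 = (1.3)·(4) + (0.9)·(-3) + (-1.3)·(-5) + 1.1 = 10.1
errors² = [1.21, 0.16, 1.69]
MSE = 3.0600/3 = 1.02

1.02


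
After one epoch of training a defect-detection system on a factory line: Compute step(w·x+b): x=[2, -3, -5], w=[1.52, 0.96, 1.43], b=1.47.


z = (2)·(1.52) + (-3)·(0.96) + (-5)·(1.43) + 1.47
  = -5.52
step(z) = 0 (z<0)

0


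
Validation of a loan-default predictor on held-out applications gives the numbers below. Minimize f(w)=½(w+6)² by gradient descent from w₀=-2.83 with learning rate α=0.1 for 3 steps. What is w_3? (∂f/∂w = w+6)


step 1: grad = -2.83+6 = 3.17; w = -2.83 - 0.1·(3.17) = -3.147
step 2: grad = -3.147+6 = 2.853; w = -3.147 - 0.1·(2.853) = -3.4323
step 3: grad = -3.4323+6 = 2.5677; w = -3.4323 - 0.1·(2.5677) = -3.68907

-3.68907


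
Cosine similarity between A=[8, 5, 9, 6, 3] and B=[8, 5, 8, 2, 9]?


A·B = 8·8 + 5·5 + 9·8 + 6·2 + 3·9 = 200
‖A‖ = √215 = 14.6629, ‖B‖ = √238 = 15.4272
cos = 200/(√215·√238) = 200/√51170 = 0.8841

0.8841


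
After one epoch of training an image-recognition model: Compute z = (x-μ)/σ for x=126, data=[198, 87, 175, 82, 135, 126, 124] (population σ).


μ = 132.4286, σ = 39.3477
z = (126 - 132.4286)/39.3477 = -0.1634

-0.1634


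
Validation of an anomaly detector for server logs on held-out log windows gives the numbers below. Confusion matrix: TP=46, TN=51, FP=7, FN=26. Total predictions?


Total = TP + TN + FP + FN
= 46 + 51 + 7 + 26
= 130
(Predicted positive: 53, predicted negative: 77)

130


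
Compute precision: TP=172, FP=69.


Precision = TP/(TP+FP)
= 172/(172+69)
= 172/241 = 71.37%

71.37%


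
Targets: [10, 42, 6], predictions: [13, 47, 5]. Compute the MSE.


Squared errors: (10-13)²=9, (42-47)²=25, (6-5)²=1
Sum = 35
MSE = 35/3 = 35/3

35/3


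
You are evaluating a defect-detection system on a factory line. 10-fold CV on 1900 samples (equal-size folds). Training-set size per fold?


Fold size = 1900/10 = 190
Training per fold = 1900 - 190 = 1710

1710


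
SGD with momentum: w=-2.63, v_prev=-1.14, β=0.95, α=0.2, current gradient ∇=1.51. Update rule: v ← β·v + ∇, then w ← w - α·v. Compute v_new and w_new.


v_new = 0.95·-1.14 + 1.51 = -1.083 + 1.51 = 0.427
w_new = -2.63 - 0.2·0.427 = -2.63 - 0.0854 = -2.7154

v_new=0.427, w_new=-2.7154


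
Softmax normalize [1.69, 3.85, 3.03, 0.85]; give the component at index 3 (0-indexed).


Exponentials: e^1.69=5.4195, e^3.85=46.9931, e^3.03=20.6972, e^0.85=2.3396
Sum = 75.4494
Softmax = [0.0718, 0.6228, 0.2743, 0.031]
p[3] = 2.3396/75.4494 = 0.031

0.031


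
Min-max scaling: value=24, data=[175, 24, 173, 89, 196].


min=24, max=196
(24-24)/(196-24) = 0/172 = 0.0

0.0


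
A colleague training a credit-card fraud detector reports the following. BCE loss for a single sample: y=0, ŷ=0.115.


BCE = -[y·ln(p) + (1-y)·ln(1-p)]
= -0 - 1·ln(1-0.115)
= -ln(0.885) = 0.1222

0.1222


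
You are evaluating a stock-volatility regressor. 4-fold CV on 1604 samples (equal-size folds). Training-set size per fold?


Fold size = 1604/4 = 401
Training per fold = 1604 - 401 = 1203

1203


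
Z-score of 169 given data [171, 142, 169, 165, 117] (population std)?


μ = 152.8, σ = 20.692
z = (169 - 152.8)/20.692 = 0.7829

0.7829


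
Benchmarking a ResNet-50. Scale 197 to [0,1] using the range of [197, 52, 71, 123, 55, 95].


min=52, max=197
(197-52)/(197-52) = 145/145 = 1.0

1.0


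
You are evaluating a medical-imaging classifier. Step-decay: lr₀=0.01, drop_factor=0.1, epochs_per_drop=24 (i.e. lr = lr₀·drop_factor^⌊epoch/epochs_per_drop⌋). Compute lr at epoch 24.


n_drops = ⌊24/24⌋ = 1
lr = 0.01·0.1^1 = 0.01·0.1 = 0.001

0.001


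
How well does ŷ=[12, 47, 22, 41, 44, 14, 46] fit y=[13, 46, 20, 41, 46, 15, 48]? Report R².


ȳ = 32.7143
SS_res = Σ(y-ŷ)² = 15
SS_tot = Σ(y-ȳ)² = 1519.43
R² = 1 - SS_res/SS_tot = 1 - 0.0099 = 0.9901

0.9901


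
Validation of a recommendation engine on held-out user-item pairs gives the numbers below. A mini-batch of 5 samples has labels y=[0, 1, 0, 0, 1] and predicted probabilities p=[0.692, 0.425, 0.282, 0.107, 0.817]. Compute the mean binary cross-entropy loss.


L[0] = -ln(1-0.692) = -ln(0.308) = 1.1777
L[1] = -ln(0.425) = 0.8557
L[2] = -ln(1-0.282) = -ln(0.718) = 0.3313
L[3] = -ln(1-0.107) = -ln(0.893) = 0.1132
L[4] = -ln(0.817) = 0.2021
mean = (1.1777 + 0.8557 + 0.3313 + 0.1132 + 0.2021)/5 = 0.536

0.536


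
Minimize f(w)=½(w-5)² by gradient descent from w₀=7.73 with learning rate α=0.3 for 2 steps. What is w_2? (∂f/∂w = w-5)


step 1: grad = 7.73-5 = 2.73; w = 7.73 - 0.3·(2.73) = 6.911
step 2: grad = 6.911-5 = 1.911; w = 6.911 - 0.3·(1.911) = 6.3377

6.3377


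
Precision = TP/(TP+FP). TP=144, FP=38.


Precision = TP/(TP+FP)
= 144/(144+38)
= 144/182 = 79.12%

79.12%


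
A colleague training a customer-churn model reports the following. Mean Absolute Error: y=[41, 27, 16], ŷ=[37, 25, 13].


Absolute errors: |41-37|=4, |27-25|=2, |16-13|=3
Sum = 9
MAE = 9/3 = 3

3


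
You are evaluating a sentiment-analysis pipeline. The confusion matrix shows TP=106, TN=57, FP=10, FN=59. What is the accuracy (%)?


Accuracy = (TP+TN)/(TP+TN+FP+FN)
= (106+57)/(232)
= 163/232 = 70.26%

70.26%


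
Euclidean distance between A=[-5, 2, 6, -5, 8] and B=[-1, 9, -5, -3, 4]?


d = √((-5+ 1)² + (2-9)² + (6+ 5)² + (-5+ 3)² + (8-4)²)
  = √(16 + 49 + 121 + 4 + 16)
  = √206 = 14.3527

14.3527


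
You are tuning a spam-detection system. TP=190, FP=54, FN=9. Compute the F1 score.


Precision = 190/244 = 0.7787
Recall = 190/199 = 0.9548
F1 = 2·P·R/(P+R) = 2·TP/(2·TP+FP+FN) = 380/(380+54+9) = 380/443 = 0.8578

0.8578


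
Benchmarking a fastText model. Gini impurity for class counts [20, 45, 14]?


Probabilities: [20/79, 45/79, 14/79] ≈ [0.2532, 0.5696, 0.1772]
Σpᵢ² = (400 + 2025 + 196)/79² = 2621/6241
Gini = 1 - Σpᵢ² = 1 - 2621/6241 = 0.58

0.58


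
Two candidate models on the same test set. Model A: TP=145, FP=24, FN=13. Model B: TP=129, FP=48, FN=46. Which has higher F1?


Model A: P=145/169=0.858, R=145/158=0.9177, F1=2PR/(P+R)=2TP/(2TP+FP+FN)=290/327=0.8869
Model B: P=129/177=0.7288, R=129/175=0.7371, F1=2PR/(P+R)=2TP/(2TP+FP+FN)=258/352=0.733
0.8869 > 0.733 → Model A

Model A


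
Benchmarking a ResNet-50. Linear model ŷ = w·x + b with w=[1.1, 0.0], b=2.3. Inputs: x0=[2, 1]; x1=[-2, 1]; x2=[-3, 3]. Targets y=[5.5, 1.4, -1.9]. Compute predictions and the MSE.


ŷ0 = (1.1)·(2) + (0.0)·(1) + 2.3 = 4.5
ŷ1 = (1.1)·(-2) + (0.0)·(1) + 2.3 = 0.1
ŷ2 = (1.1)·(-3) + (0.0)·(3) + 2.3 = -1.0
errors² = [1.0, 1.69, 0.81]
MSE = 3.5000/3 = 1.1667

1.1667


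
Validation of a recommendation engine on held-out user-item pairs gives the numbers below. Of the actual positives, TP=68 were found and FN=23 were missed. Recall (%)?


Recall = TP/(TP+FN)
= 68/(68+23)
= 68/91 = 74.73%

74.73%


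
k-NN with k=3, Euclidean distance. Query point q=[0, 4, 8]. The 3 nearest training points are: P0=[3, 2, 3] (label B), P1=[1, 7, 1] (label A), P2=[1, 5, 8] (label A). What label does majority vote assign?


d(q,P0) = 6.1644  (label B)
d(q,P1) = 7.6811  (label A)
d(q,P2) = 1.4142  (label A)
Votes: A=2, B=1
Majority → A

A


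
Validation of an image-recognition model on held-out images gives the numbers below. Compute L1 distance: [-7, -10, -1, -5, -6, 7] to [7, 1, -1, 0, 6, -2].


d = |-7-7| + |-10-1| + |-1+ 1| + |-5-0| + |-6-6| + |7+ 2|
  = 14 + 11 + 0 + 5 + 12 + 9
  = 51

51


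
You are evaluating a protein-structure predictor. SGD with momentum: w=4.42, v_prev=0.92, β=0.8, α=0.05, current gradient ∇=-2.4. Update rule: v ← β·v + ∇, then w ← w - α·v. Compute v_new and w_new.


v_new = 0.8·0.92 - 2.4 = 0.736 - 2.4 = -1.664
w_new = 4.42 - 0.05·-1.664 = 4.42 + 0.0832 = 4.5032

v_new=-1.664, w_new=4.5032


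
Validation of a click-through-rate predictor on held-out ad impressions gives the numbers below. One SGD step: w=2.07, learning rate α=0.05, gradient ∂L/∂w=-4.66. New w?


w_new = w - α·∇
= 2.07 - 0.05·-4.66
= 2.07 + 0.233
= 2.303

2.303


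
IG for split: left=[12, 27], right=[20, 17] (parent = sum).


Parent = [32, 44], H_parent = 0.9819
H_left = 0.8905 (n=39), H_right = 0.9953 (n=37)
H_children = (39/76)·0.8905 + (37/76)·0.9953 = 0.9415
IG = 0.9819 - 0.9415 = 0.0404

0.0404


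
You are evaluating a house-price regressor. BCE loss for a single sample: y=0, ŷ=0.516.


BCE = -[y·ln(p) + (1-y)·ln(1-p)]
= -0 - 1·ln(1-0.516)
= -ln(0.484) = 0.7257

0.7257


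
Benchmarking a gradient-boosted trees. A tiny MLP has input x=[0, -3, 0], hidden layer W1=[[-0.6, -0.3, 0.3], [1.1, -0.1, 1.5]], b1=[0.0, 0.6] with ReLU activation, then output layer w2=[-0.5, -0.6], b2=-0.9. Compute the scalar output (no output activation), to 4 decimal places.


z1[0] = (-0.6)·(0) + (-0.3)·(-3) + (0.3)·(0) + 0.0 = 0.9
z1[1] = (1.1)·(0) + (-0.1)·(-3) + (1.5)·(0) + 0.6 = 0.9
h = ReLU(z1) = [0.9, 0.9]
output = (-0.5)·(0.9) + (-0.6)·(0.9) - 0.9 = -1.89

-1.89


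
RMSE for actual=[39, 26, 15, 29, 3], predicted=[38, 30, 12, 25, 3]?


MSE = 42/5 = 8.4
RMSE = √(42/5) = 2.8983

2.8983


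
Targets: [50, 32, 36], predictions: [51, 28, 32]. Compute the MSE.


Squared errors: (50-51)²=1, (32-28)²=16, (36-32)²=16
Sum = 33
MSE = 33/3 = 11

11


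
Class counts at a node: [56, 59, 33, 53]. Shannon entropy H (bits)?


Probabilities: [56/201, 59/201, 33/201, 53/201] ≈ [0.2786, 0.2935, 0.1642, 0.2637]
H = -((56/201)·log₂(56/201) + (59/201)·log₂(59/201) + (33/201)·log₂(33/201) + (53/201)·log₂(53/201))
  = 1.9678 bits

1.9678 bits


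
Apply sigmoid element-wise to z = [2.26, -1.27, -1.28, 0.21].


σ(2.26) = 1/(1+e^-2.26) = 0.9055
σ(-1.27) = 1/(1+e^1.27) = 0.2193
σ(-1.28) = 1/(1+e^1.28) = 0.2176
σ(0.21) = 1/(1+e^-0.21) = 0.5523
result = [0.9055, 0.2193, 0.2176, 0.5523]

[0.9055, 0.2193, 0.2176, 0.5523]


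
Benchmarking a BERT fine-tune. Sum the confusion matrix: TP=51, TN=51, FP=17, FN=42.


Total = TP + TN + FP + FN
= 51 + 51 + 17 + 42
= 161
(Predicted positive: 68, predicted negative: 93)

161


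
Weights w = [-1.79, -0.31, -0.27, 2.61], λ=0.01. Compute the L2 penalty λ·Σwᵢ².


‖w‖₂² = (-1.79)² + (-0.31)² + (-0.27)² + (2.61)²
     = 3.2041 + 0.0961 + 0.0729 + 6.8121
     = 10.1852
λ·‖w‖₂² = 0.01·10.1852 = 0.101852

0.101852


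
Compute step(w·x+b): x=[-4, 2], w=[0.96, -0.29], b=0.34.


z = (-4)·(0.96) + (2)·(-0.29) + 0.34
  = -4.08
step(z) = 0 (z<0)

0


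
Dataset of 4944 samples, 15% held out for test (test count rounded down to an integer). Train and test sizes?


Test = ⌊4944·15/100⌋ = 741
Train = 4944 - 741 = 4203

Train: 4203, Test: 741


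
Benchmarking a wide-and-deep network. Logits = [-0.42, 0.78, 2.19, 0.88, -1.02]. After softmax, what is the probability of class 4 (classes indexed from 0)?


Exponentials: e^-0.42=0.657, e^0.78=2.1815, e^2.19=8.9352, e^0.88=2.4109, e^-1.02=0.3606
Sum = 14.5452
Softmax = [0.0452, 0.15, 0.6143, 0.1658, 0.0248]
p[4] = 0.3606/14.5452 = 0.0248

0.0248


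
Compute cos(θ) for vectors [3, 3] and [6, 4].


A·B = 3·6 + 3·4 = 30
‖A‖ = √18 = 4.2426, ‖B‖ = √52 = 7.2111
cos = 30/(√18·√52) = 30/√936 = 0.9806

0.9806


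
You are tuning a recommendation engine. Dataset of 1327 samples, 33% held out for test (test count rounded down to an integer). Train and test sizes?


Test = ⌊1327·33/100⌋ = 437
Train = 1327 - 437 = 890

Train: 890, Test: 437


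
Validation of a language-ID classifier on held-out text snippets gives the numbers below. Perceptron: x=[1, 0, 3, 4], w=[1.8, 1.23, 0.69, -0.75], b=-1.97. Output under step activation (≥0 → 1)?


z = (1)·(1.8) + (0)·(1.23) + (3)·(0.69) + (4)·(-0.75) - 1.97
  = -1.1
step(z) = 0 (z<0)

0


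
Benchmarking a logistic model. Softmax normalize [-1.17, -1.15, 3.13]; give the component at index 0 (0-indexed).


Exponentials: e^-1.17=0.3104, e^-1.15=0.3166, e^3.13=22.874
Sum = 23.501
Softmax = [0.0132, 0.0135, 0.9733]
p[0] = 0.3104/23.501 = 0.0132

0.0132


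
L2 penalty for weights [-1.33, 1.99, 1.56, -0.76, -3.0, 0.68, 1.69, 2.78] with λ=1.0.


‖w‖₂² = (-1.33)² + (1.99)² + (1.56)² + (-0.76)² + (-3.0)² + (0.68)² + (1.69)² + (2.78)²
     = 1.7689 + 3.9601 + 2.4336 + 0.5776 + 9 + 0.4624 + 2.8561 + 7.7284
     = 28.7871
λ·‖w‖₂² = 1.0·28.7871 = 28.7871

28.7871


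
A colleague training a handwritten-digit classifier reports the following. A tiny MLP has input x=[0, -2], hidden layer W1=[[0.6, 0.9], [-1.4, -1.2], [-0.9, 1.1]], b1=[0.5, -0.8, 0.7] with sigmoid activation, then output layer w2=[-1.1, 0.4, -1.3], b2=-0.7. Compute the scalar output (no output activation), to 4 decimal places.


z1[0] = (0.6)·(0) + (0.9)·(-2) + 0.5 = -1.3
z1[1] = (-1.4)·(0) + (-1.2)·(-2) - 0.8 = 1.6
z1[2] = (-0.9)·(0) + (1.1)·(-2) + 0.7 = -1.5
h = sigmoid(z1) = [0.2142, 0.832, 0.1824]
output = (-1.1)·(0.2142) + (0.4)·(0.832) + (-1.3)·(0.1824) - 0.7 = -0.8399

-0.8399


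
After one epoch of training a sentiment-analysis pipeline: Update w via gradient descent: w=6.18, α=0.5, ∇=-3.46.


w_new = w - α·∇
= 6.18 - 0.5·-3.46
= 6.18 + 1.73
= 7.91

7.91


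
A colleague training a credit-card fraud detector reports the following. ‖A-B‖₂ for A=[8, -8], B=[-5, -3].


d = √((8+ 5)² + (-8+ 3)²)
  = √(169 + 25)
  = √194 = 13.9284

13.9284


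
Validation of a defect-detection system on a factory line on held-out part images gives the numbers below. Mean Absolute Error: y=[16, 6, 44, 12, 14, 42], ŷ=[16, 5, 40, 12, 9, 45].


Absolute errors: |16-16|=0, |6-5|=1, |44-40|=4, |12-12|=0, |14-9|=5, |42-45|=3
Sum = 13
MAE = 13/6 = 13/6

13/6


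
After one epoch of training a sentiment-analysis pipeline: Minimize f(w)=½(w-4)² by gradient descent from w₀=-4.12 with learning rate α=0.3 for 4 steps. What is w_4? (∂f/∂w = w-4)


step 1: grad = -4.12-4 = -8.12; w = -4.12 - 0.3·(-8.12) = -1.684
step 2: grad = -1.684-4 = -5.684; w = -1.684 - 0.3·(-5.684) = 0.0212
step 3: grad = 0.0212-4 = -3.9788; w = 0.0212 - 0.3·(-3.9788) = 1.21484
step 4: grad = 1.21484-4 = -2.78516; w = 1.21484 - 0.3·(-2.78516) = 2.050388

2.050388


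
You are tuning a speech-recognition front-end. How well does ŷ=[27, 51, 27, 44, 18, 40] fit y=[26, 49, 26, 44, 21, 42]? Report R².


ȳ = 34.6667
SS_res = Σ(y-ŷ)² = 19
SS_tot = Σ(y-ȳ)² = 683.33
R² = 1 - SS_res/SS_tot = 1 - 0.0278 = 0.9722

0.9722


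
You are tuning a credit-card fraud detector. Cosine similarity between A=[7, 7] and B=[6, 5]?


A·B = 7·6 + 7·5 = 77
‖A‖ = √98 = 9.8995, ‖B‖ = √61 = 7.8102
cos = 77/(√98·√61) = 77/√5978 = 0.9959

0.9959


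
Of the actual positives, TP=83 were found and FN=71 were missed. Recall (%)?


Recall = TP/(TP+FN)
= 83/(83+71)
= 83/154 = 53.9%

53.9%


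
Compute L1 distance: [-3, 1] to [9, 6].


d = |-3-9| + |1-6|
  = 12 + 5
  = 17

17


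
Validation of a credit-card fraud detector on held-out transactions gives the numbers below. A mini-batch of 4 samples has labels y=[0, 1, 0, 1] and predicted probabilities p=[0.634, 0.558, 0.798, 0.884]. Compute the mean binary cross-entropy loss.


L[0] = -ln(1-0.634) = -ln(0.366) = 1.0051
L[1] = -ln(0.558) = 0.5834
L[2] = -ln(1-0.798) = -ln(0.202) = 1.5995
L[3] = -ln(0.884) = 0.1233
mean = (1.0051 + 0.5834 + 1.5995 + 0.1233)/4 = 0.8278

0.8278


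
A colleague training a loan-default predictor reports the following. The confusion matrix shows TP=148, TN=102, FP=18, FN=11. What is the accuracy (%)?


Accuracy = (TP+TN)/(TP+TN+FP+FN)
= (148+102)/(279)
= 250/279 = 89.61%

89.61%


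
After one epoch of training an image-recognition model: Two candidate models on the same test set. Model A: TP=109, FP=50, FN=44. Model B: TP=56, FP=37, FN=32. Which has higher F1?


Model A: P=109/159=0.6855, R=109/153=0.7124, F1=2PR/(P+R)=2TP/(2TP+FP+FN)=218/312=0.6987
Model B: P=56/93=0.6022, R=56/88=0.6364, F1=2PR/(P+R)=2TP/(2TP+FP+FN)=112/181=0.6188
0.6987 > 0.6188 → Model A

Model A


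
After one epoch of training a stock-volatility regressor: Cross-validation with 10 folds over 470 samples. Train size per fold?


Fold size = 470/10 = 47
Training per fold = 470 - 47 = 423

423


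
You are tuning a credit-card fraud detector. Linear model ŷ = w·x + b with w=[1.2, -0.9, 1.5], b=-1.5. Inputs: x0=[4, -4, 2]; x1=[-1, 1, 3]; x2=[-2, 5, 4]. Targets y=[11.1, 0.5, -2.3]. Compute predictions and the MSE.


ŷ0 = (1.2)·(4) + (-0.9)·(-4) + (1.5)·(2) - 1.5 = 9.9
ŷ1 = (1.2)·(-1) + (-0.9)·(1) + (1.5)·(3) - 1.5 = 0.9
ŷ2 = (1.2)·(-2) + (-0.9)·(5) + (1.5)·(4) - 1.5 = -2.4
errors² = [1.44, 0.16, 0.01]
MSE = 1.6100/3 = 0.5367

0.5367


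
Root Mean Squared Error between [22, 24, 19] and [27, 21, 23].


MSE = 50/3 = 16.6667
RMSE = √(50/3) = 4.0825

4.0825


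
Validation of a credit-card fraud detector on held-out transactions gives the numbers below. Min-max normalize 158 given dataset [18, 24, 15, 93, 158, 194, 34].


min=15, max=194
(158-15)/(194-15) = 143/179 = 0.7989

0.7989


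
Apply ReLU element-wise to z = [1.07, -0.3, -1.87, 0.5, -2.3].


ReLU(1.07) = max(0, 1.07) = 1.07
ReLU(-0.3) = max(0, -0.3) = 0.0
ReLU(-1.87) = max(0, -1.87) = 0.0
ReLU(0.5) = max(0, 0.5) = 0.5
ReLU(-2.3) = max(0, -2.3) = 0.0
result = [1.07, 0.0, 0.0, 0.5, 0.0]

[1.07, 0.0, 0.0, 0.5, 0.0]


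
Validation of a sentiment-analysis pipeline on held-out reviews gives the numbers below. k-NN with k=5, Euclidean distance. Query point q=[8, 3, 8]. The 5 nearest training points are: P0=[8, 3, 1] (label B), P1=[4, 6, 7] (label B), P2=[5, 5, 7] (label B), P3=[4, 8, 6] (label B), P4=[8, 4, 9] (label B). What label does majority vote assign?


d(q,P0) = 7.0  (label B)
d(q,P1) = 5.099  (label B)
d(q,P2) = 3.7417  (label B)
d(q,P3) = 6.7082  (label B)
d(q,P4) = 1.4142  (label B)
Votes: A=0, B=5
Majority → B

B


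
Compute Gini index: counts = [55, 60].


Probabilities: [55/115, 60/115] ≈ [0.4783, 0.5217]
Σpᵢ² = (3025 + 3600)/115² = 6625/13225
Gini = 1 - Σpᵢ² = 1 - 6625/13225 = 0.4991

0.4991


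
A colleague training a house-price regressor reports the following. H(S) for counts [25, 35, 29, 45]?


Probabilities: [25/134, 35/134, 29/134, 45/134] ≈ [0.1866, 0.2612, 0.2164, 0.3358]
H = -((25/134)·log₂(25/134) + (35/134)·log₂(35/134) + (29/134)·log₂(29/134) + (45/134)·log₂(45/134))
  = 1.9643 bits

1.9643 bits


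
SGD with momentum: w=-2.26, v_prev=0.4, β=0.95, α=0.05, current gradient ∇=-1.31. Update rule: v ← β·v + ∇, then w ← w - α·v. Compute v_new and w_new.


v_new = 0.95·0.4 - 1.31 = 0.38 - 1.31 = -0.93
w_new = -2.26 - 0.05·-0.93 = -2.26 + 0.0465 = -2.2135

v_new=-0.93, w_new=-2.2135


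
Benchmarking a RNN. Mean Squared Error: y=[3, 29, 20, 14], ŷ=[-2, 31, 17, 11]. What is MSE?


Squared errors: (3+ 2)²=25, (29-31)²=4, (20-17)²=9, (14-11)²=9
Sum = 47
MSE = 47/4 = 47/4

47/4


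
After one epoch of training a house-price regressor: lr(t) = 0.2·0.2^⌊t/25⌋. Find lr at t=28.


n_drops = ⌊28/25⌋ = 1
lr = 0.2·0.2^1 = 0.2·0.2 = 0.04

0.04


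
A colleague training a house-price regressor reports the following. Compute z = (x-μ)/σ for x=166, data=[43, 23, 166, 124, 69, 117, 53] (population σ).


μ = 85, σ = 47.8002
z = (166 - 85)/47.8002 = 1.6946

1.6946


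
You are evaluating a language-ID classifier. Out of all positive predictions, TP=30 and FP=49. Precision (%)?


Precision = TP/(TP+FP)
= 30/(30+49)
= 30/79 = 37.97%

37.97%


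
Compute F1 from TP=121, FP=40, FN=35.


Precision = 121/161 = 0.7516
Recall = 121/156 = 0.7756
F1 = 2·P·R/(P+R) = 2·TP/(2·TP+FP+FN) = 242/(242+40+35) = 242/317 = 0.7634

0.7634


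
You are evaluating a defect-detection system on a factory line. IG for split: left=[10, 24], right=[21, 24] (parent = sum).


Parent = [31, 48], H_parent = 0.9663
H_left = 0.874 (n=34), H_right = 0.9968 (n=45)
H_children = (34/79)·0.874 + (45/79)·0.9968 = 0.9439
IG = 0.9663 - 0.9439 = 0.0224

0.0224


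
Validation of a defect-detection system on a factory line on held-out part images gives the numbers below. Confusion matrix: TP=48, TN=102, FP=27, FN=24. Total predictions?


Total = TP + TN + FP + FN
= 48 + 102 + 27 + 24
= 201
(Predicted positive: 75, predicted negative: 126)

201


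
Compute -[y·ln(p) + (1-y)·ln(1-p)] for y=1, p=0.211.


BCE = -[y·ln(p) + (1-y)·ln(1-p)]
= -1·ln(0.211) - 0
= -ln(0.211) = 1.5559

1.5559


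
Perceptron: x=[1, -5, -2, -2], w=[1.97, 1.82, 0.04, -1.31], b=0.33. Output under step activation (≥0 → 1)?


z = (1)·(1.97) + (-5)·(1.82) + (-2)·(0.04) + (-2)·(-1.31) + 0.33
  = -4.26
step(z) = 0 (z<0)

0


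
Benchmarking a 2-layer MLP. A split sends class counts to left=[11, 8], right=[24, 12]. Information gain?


Parent = [35, 20], H_parent = 0.9457
H_left = 0.9819 (n=19), H_right = 0.9183 (n=36)
H_children = (19/55)·0.9819 + (36/55)·0.9183 = 0.9403
IG = 0.9457 - 0.9403 = 0.0054

0.0054


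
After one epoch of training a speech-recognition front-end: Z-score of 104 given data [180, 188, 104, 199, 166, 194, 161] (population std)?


μ = 170.2857, σ = 29.9843
z = (104 - 170.2857)/29.9843 = -2.2107

-2.2107


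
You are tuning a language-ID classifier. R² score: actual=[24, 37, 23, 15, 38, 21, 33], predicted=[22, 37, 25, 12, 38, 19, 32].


ȳ = 27.2857
SS_res = Σ(y-ŷ)² = 22
SS_tot = Σ(y-ȳ)² = 461.43
R² = 1 - SS_res/SS_tot = 1 - 0.0477 = 0.9523

0.9523


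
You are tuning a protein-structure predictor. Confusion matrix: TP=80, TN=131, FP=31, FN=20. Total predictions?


Total = TP + TN + FP + FN
= 80 + 131 + 31 + 20
= 262
(Predicted positive: 111, predicted negative: 151)

262


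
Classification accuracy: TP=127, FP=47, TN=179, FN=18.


Accuracy = (TP+TN)/(TP+TN+FP+FN)
= (127+179)/(371)
= 306/371 = 82.48%

82.48%


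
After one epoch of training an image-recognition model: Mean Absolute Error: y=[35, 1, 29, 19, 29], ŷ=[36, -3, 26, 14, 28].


Absolute errors: |35-36|=1, |1+ 3|=4, |29-26|=3, |19-14|=5, |29-28|=1
Sum = 14
MAE = 14/5 = 14/5

14/5


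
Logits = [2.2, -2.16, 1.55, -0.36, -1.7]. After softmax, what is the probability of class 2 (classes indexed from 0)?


Exponentials: e^2.2=9.025, e^-2.16=0.1153, e^1.55=4.7115, e^-0.36=0.6977, e^-1.7=0.1827
Sum = 14.7322
Softmax = [0.6126, 0.0078, 0.3198, 0.0474, 0.0124]
p[2] = 4.7115/14.7322 = 0.3198

0.3198


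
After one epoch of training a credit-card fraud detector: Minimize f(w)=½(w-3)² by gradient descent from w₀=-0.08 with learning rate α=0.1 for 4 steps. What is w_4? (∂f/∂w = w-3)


step 1: grad = -0.08-3 = -3.08; w = -0.08 - 0.1·(-3.08) = 0.228
step 2: grad = 0.228-3 = -2.772; w = 0.228 - 0.1·(-2.772) = 0.5052
step 3: grad = 0.5052-3 = -2.4948; w = 0.5052 - 0.1·(-2.4948) = 0.75468
step 4: grad = 0.75468-3 = -2.24532; w = 0.75468 - 0.1·(-2.24532) = 0.979212

0.979212


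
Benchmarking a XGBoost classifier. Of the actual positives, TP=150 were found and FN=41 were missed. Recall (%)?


Recall = TP/(TP+FN)
= 150/(150+41)
= 150/191 = 78.53%

78.53%


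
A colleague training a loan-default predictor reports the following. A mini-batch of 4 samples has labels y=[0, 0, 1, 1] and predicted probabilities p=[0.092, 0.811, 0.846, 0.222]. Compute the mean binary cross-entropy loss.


L[0] = -ln(1-0.092) = -ln(0.908) = 0.0965
L[1] = -ln(1-0.811) = -ln(0.189) = 1.666
L[2] = -ln(0.846) = 0.1672
L[3] = -ln(0.222) = 1.5051
mean = (0.0965 + 1.666 + 0.1672 + 1.5051)/4 = 0.8587

0.8587


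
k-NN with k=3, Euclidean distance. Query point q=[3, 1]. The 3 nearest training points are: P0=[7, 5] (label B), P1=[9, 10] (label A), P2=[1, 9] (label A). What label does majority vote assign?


d(q,P0) = 5.6569  (label B)
d(q,P1) = 10.8167  (label A)
d(q,P2) = 8.2462  (label A)
Votes: A=2, B=1
Majority → A

A


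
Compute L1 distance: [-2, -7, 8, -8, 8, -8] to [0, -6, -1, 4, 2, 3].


d = |-2-0| + |-7+ 6| + |8+ 1| + |-8-4| + |8-2| + |-8-3|
  = 2 + 1 + 9 + 12 + 6 + 11
  = 41

41


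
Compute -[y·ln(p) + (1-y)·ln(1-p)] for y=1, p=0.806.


BCE = -[y·ln(p) + (1-y)·ln(1-p)]
= -1·ln(0.806) - 0
= -ln(0.806) = 0.2157

0.2157


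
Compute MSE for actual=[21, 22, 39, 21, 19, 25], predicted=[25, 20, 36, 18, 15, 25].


Squared errors: (21-25)²=16, (22-20)²=4, (39-36)²=9, (21-18)²=9, (19-15)²=16, (25-25)²=0
Sum = 54
MSE = 54/6 = 9

9


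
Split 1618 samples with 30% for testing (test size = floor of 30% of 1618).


Test = ⌊1618·30/100⌋ = 485
Train = 1618 - 485 = 1133

Train: 1133, Test: 485


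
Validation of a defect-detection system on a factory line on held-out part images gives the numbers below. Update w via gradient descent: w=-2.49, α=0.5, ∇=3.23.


w_new = w - α·∇
= -2.49 - 0.5·3.23
= -2.49 - 1.615
= -4.105

-4.105


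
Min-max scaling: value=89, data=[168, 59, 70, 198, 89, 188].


min=59, max=198
(89-59)/(198-59) = 30/139 = 0.2158

0.2158


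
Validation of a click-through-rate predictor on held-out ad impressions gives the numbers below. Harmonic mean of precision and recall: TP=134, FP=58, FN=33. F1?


Precision = 134/192 = 0.6979
Recall = 134/167 = 0.8024
F1 = 2·P·R/(P+R) = 2·TP/(2·TP+FP+FN) = 268/(268+58+33) = 268/359 = 0.7465

0.7465


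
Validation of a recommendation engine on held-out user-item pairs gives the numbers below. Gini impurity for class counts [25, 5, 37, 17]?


Probabilities: [25/84, 5/84, 37/84, 17/84] ≈ [0.2976, 0.0595, 0.4405, 0.2024]
Σpᵢ² = (625 + 25 + 1369 + 289)/84² = 2308/7056
Gini = 1 - Σpᵢ² = 1 - 2308/7056 = 0.6729

0.6729


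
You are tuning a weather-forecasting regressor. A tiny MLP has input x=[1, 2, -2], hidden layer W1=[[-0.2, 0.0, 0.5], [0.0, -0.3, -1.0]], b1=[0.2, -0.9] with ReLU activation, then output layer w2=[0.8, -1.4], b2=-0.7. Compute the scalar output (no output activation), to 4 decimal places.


z1[0] = (-0.2)·(1) + (0.0)·(2) + (0.5)·(-2) + 0.2 = -1.0
z1[1] = (0.0)·(1) + (-0.3)·(2) + (-1.0)·(-2) - 0.9 = 0.5
h = ReLU(z1) = [0.0, 0.5]
output = (0.8)·(0.0) + (-1.4)·(0.5) - 0.7 = -1.4

-1.4


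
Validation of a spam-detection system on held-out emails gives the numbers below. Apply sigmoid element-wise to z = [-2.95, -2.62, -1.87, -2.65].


σ(-2.95) = 1/(1+e^2.95) = 0.0497
σ(-2.62) = 1/(1+e^2.62) = 0.0679
σ(-1.87) = 1/(1+e^1.87) = 0.1335
σ(-2.65) = 1/(1+e^2.65) = 0.066
result = [0.0497, 0.0679, 0.1335, 0.066]

[0.0497, 0.0679, 0.1335, 0.066]


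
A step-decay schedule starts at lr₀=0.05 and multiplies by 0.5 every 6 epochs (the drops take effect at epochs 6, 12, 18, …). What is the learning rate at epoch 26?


n_drops = ⌊26/6⌋ = 4
lr = 0.05·0.5^4 = 0.05·0.0625 = 0.003125

0.003125


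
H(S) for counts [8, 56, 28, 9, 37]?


Probabilities: [8/138, 56/138, 28/138, 9/138, 37/138] ≈ [0.058, 0.4058, 0.2029, 0.0652, 0.2681]
H = -((8/138)·log₂(8/138) + (56/138)·log₂(56/138) + (28/138)·log₂(28/138) + (9/138)·log₂(9/138) + (37/138)·log₂(37/138))
  = 1.9991 bits

1.9991 bits


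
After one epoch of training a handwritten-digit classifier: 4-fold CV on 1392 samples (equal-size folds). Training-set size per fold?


Fold size = 1392/4 = 348
Training per fold = 1392 - 348 = 1044

1044


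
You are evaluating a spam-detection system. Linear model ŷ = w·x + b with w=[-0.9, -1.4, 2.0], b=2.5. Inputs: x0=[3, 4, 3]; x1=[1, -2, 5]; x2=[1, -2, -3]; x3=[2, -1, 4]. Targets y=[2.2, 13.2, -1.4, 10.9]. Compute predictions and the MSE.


ŷ0 = (-0.9)·(3) + (-1.4)·(4) + (2.0)·(3) + 2.5 = 0.2
ŷ1 = (-0.9)·(1) + (-1.4)·(-2) + (2.0)·(5) + 2.5 = 14.4
ŷ2 = (-0.9)·(1) + (-1.4)·(-2) + (2.0)·(-3) + 2.5 = -1.6
ŷ3 = (-0.9)·(2) + (-1.4)·(-1) + (2.0)·(4) + 2.5 = 10.1
errors² = [4.0, 1.44, 0.04, 0.64]
MSE = 6.1200/4 = 1.53

1.53


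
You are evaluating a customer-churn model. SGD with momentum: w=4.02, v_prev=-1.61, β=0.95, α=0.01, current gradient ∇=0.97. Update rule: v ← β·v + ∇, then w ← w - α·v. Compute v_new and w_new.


v_new = 0.95·-1.61 + 0.97 = -1.5295 + 0.97 = -0.5595
w_new = 4.02 - 0.01·-0.5595 = 4.02 + 0.005595 = 4.025595

v_new=-0.5595, w_new=4.025595


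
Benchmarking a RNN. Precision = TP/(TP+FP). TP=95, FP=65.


Precision = TP/(TP+FP)
= 95/(95+65)
= 95/160 = 59.38%

59.38%


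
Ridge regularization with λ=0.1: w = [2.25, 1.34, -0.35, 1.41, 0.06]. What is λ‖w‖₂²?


‖w‖₂² = (2.25)² + (1.34)² + (-0.35)² + (1.41)² + (0.06)²
     = 5.0625 + 1.7956 + 0.1225 + 1.9881 + 0.0036
     = 8.9723
λ·‖w‖₂² = 0.1·8.9723 = 0.89723

0.89723


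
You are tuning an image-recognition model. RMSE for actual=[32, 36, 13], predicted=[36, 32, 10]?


MSE = 41/3 = 13.6667
RMSE = √(41/3) = 3.6968

3.6968


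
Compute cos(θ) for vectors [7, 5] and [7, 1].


A·B = 7·7 + 5·1 = 54
‖A‖ = √74 = 8.6023, ‖B‖ = √50 = 7.0711
cos = 54/(√74·√50) = 54/√3700 = 0.8878

0.8878


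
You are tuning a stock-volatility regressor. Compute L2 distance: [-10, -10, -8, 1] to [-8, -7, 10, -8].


d = √((-10+ 8)² + (-10+ 7)² + (-8-10)² + (1+ 8)²)
  = √(4 + 9 + 324 + 81)
  = √418 = 20.445

20.445
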